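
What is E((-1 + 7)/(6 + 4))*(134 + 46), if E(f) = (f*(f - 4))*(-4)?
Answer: 7344/5 ≈ 1468.8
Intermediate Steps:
E(f) = -4*f*(-4 + f) (E(f) = (f*(-4 + f))*(-4) = -4*f*(-4 + f))
E((-1 + 7)/(6 + 4))*(134 + 46) = (4*((-1 + 7)/(6 + 4))*(4 - (-1 + 7)/(6 + 4)))*(134 + 46) = (4*(6/10)*(4 - 6/10))*180 = (4*(6*(⅒))*(4 - 6/10))*180 = (4*(⅗)*(4 - 1*⅗))*180 = (4*(⅗)*(4 - ⅗))*180 = (4*(⅗)*(17/5))*180 = (204/25)*180 = 7344/5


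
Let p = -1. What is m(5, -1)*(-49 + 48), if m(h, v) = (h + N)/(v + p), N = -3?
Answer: 1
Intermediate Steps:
m(h, v) = (-3 + h)/(-1 + v) (m(h, v) = (h - 3)/(v - 1) = (-3 + h)/(-1 + v))
m(5, -1)*(-49 + 48) = ((-3 + 5)/(-1 - 1))*(-49 + 48) = (2/(-2))*(-1) = -½*2*(-1) = -1*(-1) = 1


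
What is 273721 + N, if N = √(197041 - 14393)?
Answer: 273721 + 34*√158 ≈ 2.7415e+5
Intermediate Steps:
N = 34*√158 (N = √182648 = 34*√158 ≈ 427.37)
273721 + N = 273721 + 34*√158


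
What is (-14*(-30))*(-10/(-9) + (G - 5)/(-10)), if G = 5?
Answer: 1400/3 ≈ 466.67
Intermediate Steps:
(-14*(-30))*(-10/(-9) + (G - 5)/(-10)) = (-14*(-30))*(-10/(-9) + (5 - 5)/(-10)) = 420*(-10*(-⅑) + 0*(-⅒)) = 420*(10/9 + 0) = 420*(10/9) = 1400/3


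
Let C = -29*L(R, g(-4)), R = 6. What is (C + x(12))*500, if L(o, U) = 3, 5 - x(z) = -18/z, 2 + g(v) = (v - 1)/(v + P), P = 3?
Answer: -40250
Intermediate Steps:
g(v) = -2 + (-1 + v)/(3 + v) (g(v) = -2 + (v - 1)/(v + 3) = -2 + (-1 + v)/(3 + v))
x(z) = 5 + 18/z (x(z) = 5 - (-18)/z = 5 + 18/z)
C = -87 (C = -29*3 = -87)
(C + x(12))*500 = (-87 + (5 + 18/12))*500 = (-87 + (5 + 18*(1/12)))*500 = (-87 + (5 + 3/2))*500 = (-87 + 13/2)*500 = -161/2*500 = -40250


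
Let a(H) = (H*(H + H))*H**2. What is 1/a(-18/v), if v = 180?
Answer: 5000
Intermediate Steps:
a(H) = 2*H**4 (a(H) = (H*(2*H))*H**2 = (2*H**2)*H**2 = 2*H**4)
1/a(-18/v) = 1/(2*(-18/180)**4) = 1/(2*(-18*1/180)**4) = 1/(2*(-1/10)**4) = 1/(2*(1/10000)) = 1/(1/5000) = 5000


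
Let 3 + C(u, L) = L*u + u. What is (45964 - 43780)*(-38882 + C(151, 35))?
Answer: -73052616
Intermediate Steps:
C(u, L) = -3 + u + L*u (C(u, L) = -3 + (L*u + u) = -3 + (u + L*u) = -3 + u + L*u)
(45964 - 43780)*(-38882 + C(151, 35)) = (45964 - 43780)*(-38882 + (-3 + 151 + 35*151)) = 2184*(-38882 + (-3 + 151 + 5285)) = 2184*(-38882 + 5433) = 2184*(-33449) = -73052616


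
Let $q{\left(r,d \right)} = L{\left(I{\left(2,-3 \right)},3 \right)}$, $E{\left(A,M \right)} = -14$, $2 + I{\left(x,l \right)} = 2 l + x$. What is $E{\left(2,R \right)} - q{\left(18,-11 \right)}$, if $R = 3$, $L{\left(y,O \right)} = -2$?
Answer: $-12$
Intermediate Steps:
$I{\left(x,l \right)} = -2 + x + 2 l$ ($I{\left(x,l \right)} = -2 + \left(2 l + x\right) = -2 + \left(x + 2 l\right) = -2 + x + 2 l$)
$q{\left(r,d \right)} = -2$
$E{\left(2,R \right)} - q{\left(18,-11 \right)} = -14 - -2 = -14 + 2 = -12$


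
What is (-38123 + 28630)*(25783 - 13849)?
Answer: -113289462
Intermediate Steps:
(-38123 + 28630)*(25783 - 13849) = -9493*11934 = -113289462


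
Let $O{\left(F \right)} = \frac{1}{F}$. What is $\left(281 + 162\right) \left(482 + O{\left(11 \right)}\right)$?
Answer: $\frac{2349229}{11} \approx 2.1357 \cdot 10^{5}$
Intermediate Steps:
$\left(281 + 162\right) \left(482 + O{\left(11 \right)}\right) = \left(281 + 162\right) \left(482 + \frac{1}{11}\right) = 443 \left(482 + \frac{1}{11}\right) = 443 \cdot \frac{5303}{11} = \frac{2349229}{11}$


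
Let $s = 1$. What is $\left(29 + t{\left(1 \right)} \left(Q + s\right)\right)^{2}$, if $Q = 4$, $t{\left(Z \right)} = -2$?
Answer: $361$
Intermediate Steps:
$\left(29 + t{\left(1 \right)} \left(Q + s\right)\right)^{2} = \left(29 - 2 \left(4 + 1\right)\right)^{2} = \left(29 - 10\right)^{2} = 19^{2} = 361$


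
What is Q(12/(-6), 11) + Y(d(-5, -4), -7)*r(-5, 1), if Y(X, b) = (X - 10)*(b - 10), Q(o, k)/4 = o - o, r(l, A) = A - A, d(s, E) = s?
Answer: 0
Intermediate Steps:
r(l, A) = 0
Q(o, k) = 0 (Q(o, k) = 4*(o - o) = 4*0 = 0)
Y(X, b) = (-10 + X)*(-10 + b)
Q(12/(-6), 11) + Y(d(-5, -4), -7)*r(-5, 1) = 0 + (100 - 10*(-5) - 10*(-7) - 5*(-7))*0 = 0 + (100 + 50 + 70 + 35)*0 = 0 + 255*0 = 0 + 0 = 0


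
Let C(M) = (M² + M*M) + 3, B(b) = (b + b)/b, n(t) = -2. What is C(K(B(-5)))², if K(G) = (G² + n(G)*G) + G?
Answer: 121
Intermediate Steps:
B(b) = 2 (B(b) = (2*b)/b = 2)
K(G) = G² - G (K(G) = (G² - 2*G) + G = G² - G)
C(M) = 3 + 2*M² (C(M) = (M² + M²) + 3 = 2*M² + 3 = 3 + 2*M²)
C(K(B(-5)))² = (3 + 2*(2*(-1 + 2))²)² = (3 + 2*(2*1)²)² = (3 + 2*2²)² = (3 + 2*4)² = (3 + 8)² = 11² = 121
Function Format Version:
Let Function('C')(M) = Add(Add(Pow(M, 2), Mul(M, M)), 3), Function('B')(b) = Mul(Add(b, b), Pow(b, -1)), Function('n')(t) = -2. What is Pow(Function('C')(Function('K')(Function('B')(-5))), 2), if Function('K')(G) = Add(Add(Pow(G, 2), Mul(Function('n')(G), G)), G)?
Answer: 121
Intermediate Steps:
Function('B')(b) = 2 (Function('B')(b) = Mul(Mul(2, b), Pow(b, -1)) = 2)
Function('K')(G) = Add(Pow(G, 2), Mul(-1, G)) (Function('K')(G) = Add(Add(Pow(G, 2), Mul(-2, G)), G) = Add(Pow(G, 2), Mul(-1, G)))
Function('C')(M) = Add(3, Mul(2, Pow(M, 2))) (Function('C')(M) = Add(Add(Pow(M, 2), Pow(M, 2)), 3) = Add(Mul(2, Pow(M, 2)), 3) = Add(3, Mul(2, Pow(M, 2))))
Pow(Function('C')(Function('K')(Function('B')(-5))), 2) = Pow(Add(3, Mul(2, Pow(Mul(2, Add(-1, 2)), 2))), 2) = Pow(Add(3, Mul(2, Pow(Mul(2, 1), 2))), 2) = Pow(Add(3, Mul(2, Pow(2, 2))), 2) = Pow(Add(3, Mul(2, 4)), 2) = Pow(Add(3, 8), 2) = Pow(11, 2) = 121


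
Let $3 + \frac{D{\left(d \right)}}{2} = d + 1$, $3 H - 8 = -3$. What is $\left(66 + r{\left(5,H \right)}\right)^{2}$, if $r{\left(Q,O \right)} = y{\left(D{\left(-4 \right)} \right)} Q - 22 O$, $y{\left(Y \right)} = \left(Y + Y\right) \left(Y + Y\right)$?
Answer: $\frac{76177984}{9} \approx 8.4642 \cdot 10^{6}$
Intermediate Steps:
$H = \frac{5}{3}$ ($H = \frac{8}{3} + \frac{1}{3} \left(-3\right) = \frac{8}{3} - 1 = \frac{5}{3} \approx 1.6667$)
$D{\left(d \right)} = -4 + 2 d$ ($D{\left(d \right)} = -6 + 2 \left(d + 1\right) = -6 + 2 \left(1 + d\right) = -6 + \left(2 + 2 d\right) = -4 + 2 d$)
$y{\left(Y \right)} = 4 Y^{2}$ ($y{\left(Y \right)} = 2 Y 2 Y = 4 Y^{2}$)
$r{\left(Q,O \right)} = - 22 O + 576 Q$ ($r{\left(Q,O \right)} = 4 \left(-4 + 2 \left(-4\right)\right)^{2} Q - 22 O = 4 \left(-4 - 8\right)^{2} Q - 22 O = 4 \left(-12\right)^{2} Q - 22 O = 4 \cdot 144 Q - 22 O = 576 Q - 22 O = - 22 O + 576 Q$)
$\left(66 + r{\left(5,H \right)}\right)^{2} = \left(66 + \left(\left(-22\right) \frac{5}{3} + 576 \cdot 5\right)\right)^{2} = \left(66 + \left(- \frac{110}{3} + 2880\right)\right)^{2} = \left(66 + \frac{8530}{3}\right)^{2} = \left(\frac{8728}{3}\right)^{2} = \frac{76177984}{9}$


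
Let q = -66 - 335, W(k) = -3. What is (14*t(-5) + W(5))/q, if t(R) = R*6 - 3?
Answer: 465/401 ≈ 1.1596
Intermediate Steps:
t(R) = -3 + 6*R (t(R) = 6*R - 3 = -3 + 6*R)
q = -401
(14*t(-5) + W(5))/q = (14*(-3 + 6*(-5)) - 3)/(-401) = (14*(-3 - 30) - 3)*(-1/401) = (14*(-33) - 3)*(-1/401) = (-462 - 3)*(-1/401) = -465*(-1/401) = 465/401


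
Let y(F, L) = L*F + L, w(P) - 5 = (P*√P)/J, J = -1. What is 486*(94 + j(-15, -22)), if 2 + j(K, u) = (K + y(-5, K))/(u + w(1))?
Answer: 43497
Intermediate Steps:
w(P) = 5 - P^(3/2) (w(P) = 5 + (P*√P)/(-1) = 5 + P^(3/2)*(-1) = 5 - P^(3/2))
y(F, L) = L + F*L (y(F, L) = F*L + L = L + F*L)
j(K, u) = -2 - 3*K/(4 + u) (j(K, u) = -2 + (K + K*(1 - 5))/(u + (5 - 1^(3/2))) = -2 + (K + K*(-4))/(u + (5 - 1*1)) = -2 + (K - 4*K)/(u + (5 - 1)) = -2 + (-3*K)/(u + 4) = -2 + (-3*K)/(4 + u) = -2 - 3*K/(4 + u))
486*(94 + j(-15, -22)) = 486*(94 + (-8 - 3*(-15) - 2*(-22))/(4 - 22)) = 486*(94 + (-8 + 45 + 44)/(-18)) = 486*(94 - 1/18*81) = 486*(94 - 9/2) = 486*(179/2) = 43497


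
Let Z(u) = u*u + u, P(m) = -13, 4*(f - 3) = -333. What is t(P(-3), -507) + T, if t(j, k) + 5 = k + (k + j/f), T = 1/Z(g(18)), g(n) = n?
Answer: -37283251/36594 ≈ -1018.8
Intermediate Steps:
f = -321/4 (f = 3 + (¼)*(-333) = 3 - 333/4 = -321/4 ≈ -80.250)
Z(u) = u + u² (Z(u) = u² + u = u + u²)
T = 1/342 (T = 1/(18*(1 + 18)) = 1/(18*19) = 1/342 ≈ 0.0029240)
t(j, k) = -5 + 2*k - 4*j/321 (t(j, k) = -5 + (k + (k + j/(-321/4))) = -5 + (k + (k + j*(-4/321))) = -5 + (k + (k - 4*j/321)) = -5 + (2*k - 4*j/321) = -5 + 2*k - 4*j/321)
t(P(-3), -507) + T = (-5 + 2*(-507) - 4/321*(-13)) + 1/342 = (-5 - 1014 + 52/321) + 1/342 = -327047/321 + 1/342 = -37283251/36594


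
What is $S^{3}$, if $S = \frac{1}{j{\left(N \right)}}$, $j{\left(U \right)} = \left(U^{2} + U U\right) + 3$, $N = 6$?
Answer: $\frac{1}{421875} \approx 2.3704 \cdot 10^{-6}$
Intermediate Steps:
$j{\left(U \right)} = 3 + 2 U^{2}$ ($j{\left(U \right)} = \left(U^{2} + U^{2}\right) + 3 = 2 U^{2} + 3 = 3 + 2 U^{2}$)
$S = \frac{1}{75}$ ($S = \frac{1}{3 + 2 \cdot 6^{2}} = \frac{1}{3 + 2 \cdot 36} = \frac{1}{3 + 72} = \frac{1}{75} \approx 0.013333$)
$S^{3} = \left(\frac{1}{75}\right)^{3} = \frac{1}{421875}$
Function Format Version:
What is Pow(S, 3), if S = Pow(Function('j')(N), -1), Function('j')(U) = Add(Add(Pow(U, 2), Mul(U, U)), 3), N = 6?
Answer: Rational(1, 421875) ≈ 2.3704e-6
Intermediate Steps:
Function('j')(U) = Add(3, Mul(2, Pow(U, 2))) (Function('j')(U) = Add(Add(Pow(U, 2), Pow(U, 2)), 3) = Add(Mul(2, Pow(U, 2)), 3) = Add(3, Mul(2, Pow(U, 2))))
S = Rational(1, 75) (S = Pow(Add(3, Mul(2, Pow(6, 2))), -1) = Pow(Add(3, Mul(2, 36)), -1) = Pow(Add(3, 72), -1) = Pow(75, -1) = Rational(1, 75) ≈ 0.013333)
Pow(S, 3) = Pow(Rational(1, 75), 3) = Rational(1, 421875)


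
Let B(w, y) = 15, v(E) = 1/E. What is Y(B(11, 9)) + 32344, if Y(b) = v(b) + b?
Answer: 485386/15 ≈ 32359.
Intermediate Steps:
Y(b) = b + 1/b (Y(b) = 1/b + b = b + 1/b)
Y(B(11, 9)) + 32344 = (15 + 1/15) + 32344 = 226/15 + 32344 = 485386/15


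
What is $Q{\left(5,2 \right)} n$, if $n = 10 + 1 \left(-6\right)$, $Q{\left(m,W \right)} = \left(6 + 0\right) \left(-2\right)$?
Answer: $-48$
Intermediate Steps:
$Q{\left(m,W \right)} = -12$ ($Q{\left(m,W \right)} = 6 \left(-2\right) = -12$)
$n = 4$ ($n = 10 - 6 = 4$)
$Q{\left(5,2 \right)} n = \left(-12\right) 4 = -48$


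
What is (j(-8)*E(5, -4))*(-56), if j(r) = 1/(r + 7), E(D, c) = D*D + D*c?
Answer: 280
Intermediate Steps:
E(D, c) = D**2 + D*c
j(r) = 1/(7 + r)
(j(-8)*E(5, -4))*(-56) = ((5*(5 - 4))/(7 - 8))*(-56) = ((5*1)/(-1))*(-56) = -1*5*(-56) = -5*(-56) = 280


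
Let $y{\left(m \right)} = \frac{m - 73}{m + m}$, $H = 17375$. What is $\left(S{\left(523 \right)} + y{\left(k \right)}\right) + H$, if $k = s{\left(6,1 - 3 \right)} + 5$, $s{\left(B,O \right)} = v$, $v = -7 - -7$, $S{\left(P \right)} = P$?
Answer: $\frac{89456}{5} \approx 17891.0$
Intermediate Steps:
$v = 0$ ($v = -7 + 7 = 0$)
$s{\left(B,O \right)} = 0$
$k = 5$ ($k = 0 + 5 = 5$)
$y{\left(m \right)} = \frac{-73 + m}{2 m}$
$\left(S{\left(523 \right)} + y{\left(k \right)}\right) + H = \left(523 + \frac{-73 + 5}{2 \cdot 5}\right) + 17375 = \left(523 + \frac{1}{2} \cdot \frac{1}{5} \left(-68\right)\right) + 17375 = \left(523 - \frac{34}{5}\right) + 17375 = \frac{2581}{5} + 17375 = \frac{89456}{5}$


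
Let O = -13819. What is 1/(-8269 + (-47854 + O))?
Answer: -1/69942 ≈ -1.4298e-5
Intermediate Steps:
1/(-8269 + (-47854 + O)) = 1/(-8269 + (-47854 - 13819)) = 1/(-8269 - 61673) = 1/(-69942) = -1/69942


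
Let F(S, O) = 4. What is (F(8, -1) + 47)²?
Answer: 2601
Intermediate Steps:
(F(8, -1) + 47)² = (4 + 47)² = 51² = 2601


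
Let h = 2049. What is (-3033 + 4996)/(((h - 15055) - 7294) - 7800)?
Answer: -1963/28100 ≈ -0.069858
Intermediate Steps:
(-3033 + 4996)/(((h - 15055) - 7294) - 7800) = (-3033 + 4996)/(((2049 - 15055) - 7294) - 7800) = 1963/((-13006 - 7294) - 7800) = 1963/(-20300 - 7800) = 1963/(-28100) = 1963*(-1/28100) = -1963/28100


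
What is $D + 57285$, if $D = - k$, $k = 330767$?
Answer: $-273482$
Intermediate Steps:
$D = -330767$ ($D = \left(-1\right) 330767 = -330767$)
$D + 57285 = -330767 + 57285 = -273482$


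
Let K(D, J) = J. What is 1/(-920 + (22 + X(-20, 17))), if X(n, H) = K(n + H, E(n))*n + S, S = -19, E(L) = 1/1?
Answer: -1/937 ≈ -0.0010672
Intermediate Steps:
E(L) = 1
X(n, H) = -19 + n (X(n, H) = 1*n - 19 = n - 19 = -19 + n)
1/(-920 + (22 + X(-20, 17))) = 1/(-920 + (22 + (-19 - 20))) = 1/(-920 + (22 - 39)) = 1/(-920 - 17) = 1/(-937) = -1/937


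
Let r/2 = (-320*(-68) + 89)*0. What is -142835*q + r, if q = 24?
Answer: -3428040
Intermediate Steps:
r = 0 (r = 2*((-320*(-68) + 89)*0) = 2*((21760 + 89)*0) = 2*(21849*0) = 2*0 = 0)
-142835*q + r = -142835*24 + 0 = -3428040 + 0 = -3428040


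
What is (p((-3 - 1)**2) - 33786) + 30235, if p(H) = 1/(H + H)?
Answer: -113631/32 ≈ -3551.0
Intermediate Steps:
p(H) = 1/(2*H)
(p((-3 - 1)**2) - 33786) + 30235 = (1/(2*((-3 - 1)**2)) - 33786) + 30235 = (1/(2*((-4)**2)) - 33786) + 30235 = ((1/2)/16 - 33786) + 30235 = ((1/2)*(1/16) - 33786) + 30235 = (1/32 - 33786) + 30235 = -1081151/32 + 30235 = -113631/32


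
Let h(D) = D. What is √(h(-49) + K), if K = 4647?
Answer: 11*√38 ≈ 67.809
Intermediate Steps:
√(h(-49) + K) = √(-49 + 4647) = √4598 = 11*√38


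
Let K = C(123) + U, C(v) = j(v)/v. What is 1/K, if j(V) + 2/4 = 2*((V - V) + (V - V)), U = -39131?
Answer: -246/9626227 ≈ -2.5555e-5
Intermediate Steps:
j(V) = -½ (j(V) = -½ + 2*((V - V) + (V - V)) = -½ + 2*(0 + 0) = -½ + 2*0 = -½ + 0 = -½)
C(v) = -1/(2*v)
K = -9626227/246 (K = -½/123 - 39131 = -½*1/123 - 39131 = -1/246 - 39131 = -9626227/246 ≈ -39131.)
1/K = 1/(-9626227/246) = -246/9626227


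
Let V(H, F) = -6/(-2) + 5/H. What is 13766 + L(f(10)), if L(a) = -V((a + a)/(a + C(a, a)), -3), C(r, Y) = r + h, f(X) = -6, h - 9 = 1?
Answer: 82573/6 ≈ 13762.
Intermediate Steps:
h = 10 (h = 9 + 1 = 10)
C(r, Y) = 10 + r (C(r, Y) = r + 10 = 10 + r)
V(H, F) = 3 + 5/H (V(H, F) = -6*(-1/2) + 5/H = 3 + 5/H)
L(a) = -3 - 5*(10 + 2*a)/(2*a) (L(a) = -(3 + 5/(((a + a)/(a + (10 + a))))) = -(3 + 5/(((2*a)/(10 + 2*a)))) = -(3 + 5/((2*a/(10 + 2*a)))) = -(3 + 5*((10 + 2*a)/(2*a))) = -(3 + 5*(10 + 2*a)/(2*a)) = -3 - 5*(10 + 2*a)/(2*a))
13766 + L(f(10)) = 13766 + (-8 - 25/(-6)) = 13766 + (-8 - 25*(-1/6)) = 13766 + (-8 + 25/6) = 13766 - 23/6 = 82573/6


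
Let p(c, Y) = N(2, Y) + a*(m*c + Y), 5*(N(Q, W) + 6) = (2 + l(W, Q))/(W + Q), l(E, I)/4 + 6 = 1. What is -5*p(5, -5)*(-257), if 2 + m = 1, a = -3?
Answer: 32382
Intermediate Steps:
m = -1 (m = -2 + 1 = -1)
l(E, I) = -20 (l(E, I) = -24 + 4*1 = -24 + 4 = -20)
N(Q, W) = -6 - 18/(5*(Q + W)) (N(Q, W) = -6 + ((2 - 20)/(W + Q))/5 = -6 + (-18/(Q + W))/5 = -6 - 18/(5*(Q + W)))
p(c, Y) = -3*Y + 3*c + (-78/5 - 6*Y)/(2 + Y) (p(c, Y) = (-18/5 - 6*2 - 6*Y)/(2 + Y) - 3*(-c + Y) = (-18/5 - 12 - 6*Y)/(2 + Y) - 3*(Y - c) = (-78/5 - 6*Y)/(2 + Y) + (-3*Y + 3*c) = -3*Y + 3*c + (-78/5 - 6*Y)/(2 + Y))
-5*p(5, -5)*(-257) = -3*(-26 - 10*(-5) + 5*(2 - 5)*(5 - 1*(-5)))/(2 - 5)*(-257) = -3*(-26 + 50 + 5*(-3)*(5 + 5))/(-3)*(-257) = -3*(-1)*(-26 + 50 + 5*(-3)*10)/3*(-257) = -3*(-1)*(-26 + 50 - 150)/3*(-257) = -3*(-1)*(-126)/3*(-257) = -5*126/5*(-257) = -126*(-257) = 32382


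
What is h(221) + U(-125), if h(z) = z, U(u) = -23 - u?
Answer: 323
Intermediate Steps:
h(221) + U(-125) = 221 + (-23 - 1*(-125)) = 221 + (-23 + 125) = 221 + 102 = 323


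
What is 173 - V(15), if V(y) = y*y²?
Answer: -3202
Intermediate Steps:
V(y) = y³
173 - V(15) = 173 - 1*15³ = 173 - 1*3375 = 173 - 3375 = -3202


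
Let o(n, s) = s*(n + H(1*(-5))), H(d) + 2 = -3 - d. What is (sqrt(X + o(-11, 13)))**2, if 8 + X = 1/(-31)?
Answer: -4682/31 ≈ -151.03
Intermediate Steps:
H(d) = -5 - d (H(d) = -2 + (-3 - d) = -5 - d)
o(n, s) = n*s (o(n, s) = s*(n + (-5 - (-5))) = s*(n + (-5 - 1*(-5))) = s*(n + (-5 + 5)) = s*(n + 0) = s*n = n*s)
X = -249/31 (X = -8 + 1/(-31) = -8 - 1/31 = -249/31 ≈ -8.0323)
(sqrt(X + o(-11, 13)))**2 = (sqrt(-249/31 - 11*13))**2 = (sqrt(-249/31 - 143))**2 = (sqrt(-4682/31))**2 = (I*sqrt(145142)/31)**2 = -4682/31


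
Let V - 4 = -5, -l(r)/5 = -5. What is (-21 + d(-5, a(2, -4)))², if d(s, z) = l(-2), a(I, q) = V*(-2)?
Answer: 16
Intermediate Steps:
l(r) = 25 (l(r) = -5*(-5) = 25)
V = -1 (V = 4 - 5 = -1)
a(I, q) = 2 (a(I, q) = -1*(-2) = 2)
d(s, z) = 25
(-21 + d(-5, a(2, -4)))² = (-21 + 25)² = 4² = 16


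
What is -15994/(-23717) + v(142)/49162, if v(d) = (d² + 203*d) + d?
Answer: 975780336/582987577 ≈ 1.6738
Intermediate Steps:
v(d) = d² + 204*d
-15994/(-23717) + v(142)/49162 = -15994/(-23717) + (142*(204 + 142))/49162 = -15994*(-1/23717) + (142*346)*(1/49162) = 15994/23717 + 49132*(1/49162) = 15994/23717 + 24566/24581 = 975780336/582987577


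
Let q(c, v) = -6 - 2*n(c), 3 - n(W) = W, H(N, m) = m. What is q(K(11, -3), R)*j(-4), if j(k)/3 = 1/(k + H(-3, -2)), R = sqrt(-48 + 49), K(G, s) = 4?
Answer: 2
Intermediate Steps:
R = 1 (R = sqrt(1) = 1)
n(W) = 3 - W
j(k) = 3/(-2 + k) (j(k) = 3/(k - 2) = 3/(-2 + k))
q(c, v) = -12 + 2*c (q(c, v) = -6 - 2*(3 - c) = -6 + (-6 + 2*c) = -12 + 2*c)
q(K(11, -3), R)*j(-4) = (-12 + 2*4)*(3/(-2 - 4)) = (-12 + 8)*(3/(-6)) = -12*(-1)/6 = -4*(-1/2) = 2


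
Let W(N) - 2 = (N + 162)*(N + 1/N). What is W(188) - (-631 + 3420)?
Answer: 5923397/94 ≈ 63015.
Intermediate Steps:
W(N) = 2 + (162 + N)*(N + 1/N) (W(N) = 2 + (N + 162)*(N + 1/N) = 2 + (162 + N)*(N + 1/N))
W(188) - (-631 + 3420) = (3 + 188² + 162*188 + 162/188) - (-631 + 3420) = (3 + 35344 + 30456 + 162*(1/188)) - 1*2789 = (3 + 35344 + 30456 + 81/94) - 2789 = 6185563/94 - 2789 = 5923397/94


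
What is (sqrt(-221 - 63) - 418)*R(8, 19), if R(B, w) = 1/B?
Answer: -209/4 + I*sqrt(71)/4 ≈ -52.25 + 2.1065*I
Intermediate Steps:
(sqrt(-221 - 63) - 418)*R(8, 19) = (sqrt(-221 - 63) - 418)/8 = (sqrt(-284) - 418)*(1/8) = (2*I*sqrt(71) - 418)*(1/8) = (-418 + 2*I*sqrt(71))*(1/8) = -209/4 + I*sqrt(71)/4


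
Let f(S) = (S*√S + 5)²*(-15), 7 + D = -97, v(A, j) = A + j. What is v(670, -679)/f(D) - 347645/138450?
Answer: (-28924064*√26 + 15641789489*I)/(5538*(-1124839*I + 2080*√26)) ≈ -2.511 + 5.0204e-9*I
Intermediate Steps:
D = -104 (D = -7 - 97 = -104)
f(S) = -15*(5 + S^(3/2))² (f(S) = (S^(3/2) + 5)²*(-15) = (5 + S^(3/2))²*(-15) = -15*(5 + S^(3/2))²)
v(670, -679)/f(D) - 347645/138450 = (670 - 679)/((-15*(5 + (-104)^(3/2))²)) - 347645/138450 = -9*(-1/(15*(5 - 208*I*√26)²)) - 347645*1/138450 = -(-3)/(5*(5 - 208*I*√26)²) - 69529/27690 = 3/(5*(5 - 208*I*√26)²) - 69529/27690 = -69529/27690 + 3/(5*(5 - 208*I*√26)²)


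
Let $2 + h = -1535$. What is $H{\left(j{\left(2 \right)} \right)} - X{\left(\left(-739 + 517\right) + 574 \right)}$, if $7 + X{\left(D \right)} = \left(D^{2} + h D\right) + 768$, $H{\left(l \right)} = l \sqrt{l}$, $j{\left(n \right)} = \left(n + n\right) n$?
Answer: $416359 + 16 \sqrt{2} \approx 4.1638 \cdot 10^{5}$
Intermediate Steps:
$h = -1537$ ($h = -2 - 1535 = -1537$)
$j{\left(n \right)} = 2 n^{2}$ ($j{\left(n \right)} = 2 n n = 2 n^{2}$)
$H{\left(l \right)} = l^{\frac{3}{2}}$
$X{\left(D \right)} = 761 + D^{2} - 1537 D$ ($X{\left(D \right)} = -7 + \left(\left(D^{2} - 1537 D\right) + 768\right) = -7 + \left(768 + D^{2} - 1537 D\right) = 761 + D^{2} - 1537 D$)
$H{\left(j{\left(2 \right)} \right)} - X{\left(\left(-739 + 517\right) + 574 \right)} = \left(2 \cdot 2^{2}\right)^{\frac{3}{2}} - \left(761 + \left(\left(-739 + 517\right) + 574\right)^{2} - 1537 \left(\left(-739 + 517\right) + 574\right)\right) = \left(2 \cdot 4\right)^{\frac{3}{2}} - \left(761 + \left(-222 + 574\right)^{2} - 1537 \left(-222 + 574\right)\right) = 8^{\frac{3}{2}} - \left(761 + 352^{2} - 541024\right) = 16 \sqrt{2} - \left(761 + 123904 - 541024\right) = 16 \sqrt{2} - -416359 = 16 \sqrt{2} + 416359 = 416359 + 16 \sqrt{2}$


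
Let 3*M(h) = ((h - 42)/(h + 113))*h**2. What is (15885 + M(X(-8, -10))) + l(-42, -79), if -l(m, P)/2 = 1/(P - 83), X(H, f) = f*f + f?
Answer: 271694858/16443 ≈ 16523.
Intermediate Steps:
X(H, f) = f + f**2 (X(H, f) = f**2 + f = f + f**2)
l(m, P) = -2/(-83 + P) (l(m, P) = -2/(P - 83) = -2/(-83 + P))
M(h) = h**2*(-42 + h)/(3*(113 + h)) (M(h) = (((h - 42)/(h + 113))*h**2)/3 = (((-42 + h)/(113 + h))*h**2)/3 = (h**2*(-42 + h)/(113 + h))/3 = h**2*(-42 + h)/(3*(113 + h)))
(15885 + M(X(-8, -10))) + l(-42, -79) = (15885 + (-10*(1 - 10))**2*(-42 - 10*(1 - 10))/(3*(113 - 10*(1 - 10)))) - 2/(-83 - 79) = (15885 + (-10*(-9))**2*(-42 - 10*(-9))/(3*(113 - 10*(-9)))) - 2/(-162) = (15885 + (1/3)*90**2*(-42 + 90)/(113 + 90)) - 2*(-1/162) = (15885 + (1/3)*8100*48/203) + 1/81 = (15885 + (1/3)*8100*(1/203)*48) + 1/81 = (15885 + 129600/203) + 1/81 = 3354255/203 + 1/81 = 271694858/16443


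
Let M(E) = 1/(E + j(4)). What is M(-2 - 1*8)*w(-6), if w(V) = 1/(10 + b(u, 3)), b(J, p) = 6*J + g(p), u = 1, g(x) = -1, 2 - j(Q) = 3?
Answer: -1/165 ≈ -0.0060606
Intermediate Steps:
j(Q) = -1 (j(Q) = 2 - 1*3 = 2 - 3 = -1)
M(E) = 1/(-1 + E) (M(E) = 1/(E - 1) = 1/(-1 + E))
b(J, p) = -1 + 6*J (b(J, p) = 6*J - 1 = -1 + 6*J)
w(V) = 1/15 (w(V) = 1/(10 + (-1 + 6*1)) = 1/(10 + (-1 + 6)) = 1/(10 + 5) = 1/15)
M(-2 - 1*8)*w(-6) = (1/15)/(-1 + (-2 - 1*8)) = (1/15)/(-1 + (-2 - 8)) = (1/15)/(-1 - 10) = (1/15)/(-11) = -1/11*1/15 = -1/165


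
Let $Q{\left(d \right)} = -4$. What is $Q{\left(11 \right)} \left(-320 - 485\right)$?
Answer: $3220$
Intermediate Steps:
$Q{\left(11 \right)} \left(-320 - 485\right) = - 4 \left(-320 - 485\right) = \left(-4\right) \left(-805\right) = 3220$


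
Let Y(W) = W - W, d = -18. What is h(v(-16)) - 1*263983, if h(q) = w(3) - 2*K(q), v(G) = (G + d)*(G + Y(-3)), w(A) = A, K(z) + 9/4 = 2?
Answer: -527959/2 ≈ -2.6398e+5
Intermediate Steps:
K(z) = -¼ (K(z) = -9/4 + 2 = -¼)
Y(W) = 0
v(G) = G*(-18 + G) (v(G) = (G - 18)*(G + 0) = (-18 + G)*G = G*(-18 + G))
h(q) = 7/2 (h(q) = 3 - 2*(-¼) = 3 + ½ = 7/2)
h(v(-16)) - 1*263983 = 7/2 - 1*263983 = 7/2 - 263983 = -527959/2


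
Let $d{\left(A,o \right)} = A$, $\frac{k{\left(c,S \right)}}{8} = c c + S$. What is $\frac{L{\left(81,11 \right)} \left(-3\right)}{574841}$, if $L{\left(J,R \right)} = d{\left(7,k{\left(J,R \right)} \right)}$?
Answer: $- \frac{21}{574841} \approx -3.6532 \cdot 10^{-5}$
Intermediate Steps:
$k{\left(c,S \right)} = 8 S + 8 c^{2}$ ($k{\left(c,S \right)} = 8 \left(c c + S\right) = 8 \left(c^{2} + S\right) = 8 \left(S + c^{2}\right) = 8 S + 8 c^{2}$)
$L{\left(J,R \right)} = 7$
$\frac{L{\left(81,11 \right)} \left(-3\right)}{574841} = \frac{7 \left(-3\right)}{574841} = \left(-21\right) \frac{1}{574841} = - \frac{21}{574841}$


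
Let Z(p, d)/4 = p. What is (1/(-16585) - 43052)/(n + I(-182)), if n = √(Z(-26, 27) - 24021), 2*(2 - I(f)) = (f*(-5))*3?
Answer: 324401914941/10403737330 + 238005807*I*√965/2080747466 ≈ 31.181 + 3.5533*I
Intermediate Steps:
I(f) = 2 + 15*f/2 (I(f) = 2 - f*(-5)*3/2 = 2 - (-5*f)*3/2 = 2 - (-15)*f/2 = 2 + 15*f/2)
Z(p, d) = 4*p
n = 5*I*√965 (n = √(4*(-26) - 24021) = √(-104 - 24021) = √(-24125) = 5*I*√965 ≈ 155.32*I)
(1/(-16585) - 43052)/(n + I(-182)) = (1/(-16585) - 43052)/(5*I*√965 + (2 + (15/2)*(-182))) = (-1/16585 - 43052)/(5*I*√965 + (2 - 1365)) = -714017421/(16585*(5*I*√965 - 1363)) = -714017421/(16585*(-1363 + 5*I*√965))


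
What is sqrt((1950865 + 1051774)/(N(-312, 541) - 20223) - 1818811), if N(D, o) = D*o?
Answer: 2*I*sqrt(16245157085603265)/189015 ≈ 1348.6*I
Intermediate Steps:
sqrt((1950865 + 1051774)/(N(-312, 541) - 20223) - 1818811) = sqrt((1950865 + 1051774)/(-312*541 - 20223) - 1818811) = sqrt(3002639/(-168792 - 20223) - 1818811) = sqrt(3002639/(-189015) - 1818811) = sqrt(3002639*(-1/189015) - 1818811) = sqrt(-3002639/189015 - 1818811) = sqrt(-343785563804/189015) = 2*I*sqrt(16245157085603265)/189015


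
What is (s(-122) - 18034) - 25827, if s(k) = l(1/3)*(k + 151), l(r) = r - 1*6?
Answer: -132076/3 ≈ -44025.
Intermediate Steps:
l(r) = -6 + r (l(r) = r - 6 = -6 + r)
s(k) = -2567/3 - 17*k/3 (s(k) = (-6 + 1/3)*(k + 151) = (-6 + ⅓)*(151 + k) = -17*(151 + k)/3 = -2567/3 - 17*k/3)
(s(-122) - 18034) - 25827 = ((-2567/3 - 17/3*(-122)) - 18034) - 25827 = ((-2567/3 + 2074/3) - 18034) - 25827 = (-493/3 - 18034) - 25827 = -54595/3 - 25827 = -132076/3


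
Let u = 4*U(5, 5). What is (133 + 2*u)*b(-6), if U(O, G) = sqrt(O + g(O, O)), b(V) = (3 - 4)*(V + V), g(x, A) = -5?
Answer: 1596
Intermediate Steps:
b(V) = -2*V
U(O, G) = sqrt(-5 + O) (U(O, G) = sqrt(O - 5) = sqrt(-5 + O))
u = 0 (u = 4*sqrt(-5 + 5) = 4*sqrt(0) = 4*0 = 0)
(133 + 2*u)*b(-6) = (133 + 2*0)*(-2*(-6)) = (133 + 0)*12 = 133*12 = 1596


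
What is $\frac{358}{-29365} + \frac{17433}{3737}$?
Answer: $\frac{510582199}{109737005} \approx 4.6528$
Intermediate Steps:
$\frac{358}{-29365} + \frac{17433}{3737} = 358 \left(- \frac{1}{29365}\right) + 17433 \cdot \frac{1}{3737} = - \frac{358}{29365} + \frac{17433}{3737} = \frac{510582199}{109737005}$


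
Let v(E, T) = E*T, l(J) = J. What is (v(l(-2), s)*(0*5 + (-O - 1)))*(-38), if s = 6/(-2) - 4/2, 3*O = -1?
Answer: 760/3 ≈ 253.33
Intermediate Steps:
O = -1/3 (O = (1/3)*(-1) = -1/3 ≈ -0.33333)
s = -5 (s = 6*(-1/2) - 4*1/2 = -3 - 2 = -5)
(v(l(-2), s)*(0*5 + (-O - 1)))*(-38) = ((-2*(-5))*(0*5 + (-1*(-1/3) - 1)))*(-38) = (10*(0 + (1/3 - 1)))*(-38) = (10*(0 - 2/3))*(-38) = (10*(-2/3))*(-38) = -20/3*(-38) = 760/3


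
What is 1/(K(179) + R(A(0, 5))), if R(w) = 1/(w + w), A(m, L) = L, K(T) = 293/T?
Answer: 1790/3109 ≈ 0.57575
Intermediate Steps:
R(w) = 1/(2*w)
1/(K(179) + R(A(0, 5))) = 1/(293/179 + (½)/5) = 1/(293*(1/179) + (½)*(⅕)) = 1/(293/179 + ⅒) = 1/(3109/1790) = 1790/3109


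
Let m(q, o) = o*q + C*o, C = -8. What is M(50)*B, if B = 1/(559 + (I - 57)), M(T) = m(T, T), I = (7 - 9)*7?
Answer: 525/122 ≈ 4.3033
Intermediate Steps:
m(q, o) = -8*o + o*q (m(q, o) = o*q - 8*o = -8*o + o*q)
I = -14 (I = -2*7 = -14)
M(T) = T*(-8 + T)
B = 1/488 (B = 1/(559 + (-14 - 57)) = 1/(559 - 71) = 1/488 ≈ 0.0020492)
M(50)*B = (50*(-8 + 50))*(1/488) = (50*42)*(1/488) = 2100*(1/488) = 525/122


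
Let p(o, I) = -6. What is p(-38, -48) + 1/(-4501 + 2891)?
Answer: -9661/1610 ≈ -6.0006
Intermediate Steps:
p(-38, -48) + 1/(-4501 + 2891) = -6 + 1/(-4501 + 2891) = -6 + 1/(-1610) = -6 - 1/1610 = -9661/1610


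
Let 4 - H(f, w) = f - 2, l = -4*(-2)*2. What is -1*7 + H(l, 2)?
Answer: -17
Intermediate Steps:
l = 16 (l = 8*2 = 16)
H(f, w) = 6 - f (H(f, w) = 4 - (f - 2) = 4 - (-2 + f) = 4 + (2 - f) = 6 - f)
-1*7 + H(l, 2) = -1*7 + (6 - 1*16) = -7 + (6 - 16) = -7 - 10 = -17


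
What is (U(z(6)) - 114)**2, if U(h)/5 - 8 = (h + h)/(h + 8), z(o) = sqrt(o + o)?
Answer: 988864/169 - 79360*sqrt(3)/169 ≈ 5037.9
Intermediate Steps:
z(o) = sqrt(2)*sqrt(o) (z(o) = sqrt(2*o) = sqrt(2)*sqrt(o))
U(h) = 40 + 10*h/(8 + h) (U(h) = 40 + 5*((h + h)/(h + 8)) = 40 + 5*((2*h)/(8 + h)) = 40 + 5*(2*h/(8 + h)) = 40 + 10*h/(8 + h))
(U(z(6)) - 114)**2 = (10*(32 + 5*(sqrt(2)*sqrt(6)))/(8 + sqrt(2)*sqrt(6)) - 114)**2 = (10*(32 + 5*(2*sqrt(3)))/(8 + 2*sqrt(3)) - 114)**2 = (10*(32 + 10*sqrt(3))/(8 + 2*sqrt(3)) - 114)**2 = (-114 + 10*(32 + 10*sqrt(3))/(8 + 2*sqrt(3)))**2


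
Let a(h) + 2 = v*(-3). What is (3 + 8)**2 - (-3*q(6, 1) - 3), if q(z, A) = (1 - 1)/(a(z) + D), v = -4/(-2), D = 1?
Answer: 124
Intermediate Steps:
v = 2 (v = -4*(-1/2) = 2)
a(h) = -8 (a(h) = -2 + 2*(-3) = -2 - 6 = -8)
q(z, A) = 0 (q(z, A) = (1 - 1)/(-8 + 1) = 0/(-7) = 0*(-1/7) = 0)
(3 + 8)**2 - (-3*q(6, 1) - 3) = (3 + 8)**2 - (-3*0 - 3) = 11**2 - (0 - 3) = 121 - 1*(-3) = 121 + 3 = 124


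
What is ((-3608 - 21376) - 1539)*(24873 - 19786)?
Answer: -134922501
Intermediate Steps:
((-3608 - 21376) - 1539)*(24873 - 19786) = (-24984 - 1539)*5087 = -26523*5087 = -134922501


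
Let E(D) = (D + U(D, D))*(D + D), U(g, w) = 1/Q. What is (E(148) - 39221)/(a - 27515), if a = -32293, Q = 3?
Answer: -14057/179424 ≈ -0.078345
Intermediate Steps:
U(g, w) = ⅓ (U(g, w) = 1/3 = ⅓)
E(D) = 2*D*(⅓ + D) (E(D) = (D + ⅓)*(D + D) = (⅓ + D)*(2*D) = 2*D*(⅓ + D))
(E(148) - 39221)/(a - 27515) = ((⅔)*148*(1 + 3*148) - 39221)/(-32293 - 27515) = ((⅔)*148*(1 + 444) - 39221)/(-59808) = ((⅔)*148*445 - 39221)*(-1/59808) = (131720/3 - 39221)*(-1/59808) = (14057/3)*(-1/59808) = -14057/179424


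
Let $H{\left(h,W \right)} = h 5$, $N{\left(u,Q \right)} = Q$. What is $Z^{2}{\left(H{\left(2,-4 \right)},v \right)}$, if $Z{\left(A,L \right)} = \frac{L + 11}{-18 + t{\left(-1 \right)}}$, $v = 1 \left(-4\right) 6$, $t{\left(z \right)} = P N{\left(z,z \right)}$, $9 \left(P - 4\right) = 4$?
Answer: $\frac{13689}{40804} \approx 0.33548$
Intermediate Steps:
$P = \frac{40}{9}$ ($P = 4 + \frac{1}{9} \cdot 4 = 4 + \frac{4}{9} = \frac{40}{9} \approx 4.4444$)
$H{\left(h,W \right)} = 5 h$
$t{\left(z \right)} = \frac{40 z}{9}$
$v = -24$ ($v = \left(-4\right) 6 = -24$)
$Z{\left(A,L \right)} = - \frac{99}{202} - \frac{9 L}{202}$ ($Z{\left(A,L \right)} = \frac{L + 11}{-18 + \frac{40}{9} \left(-1\right)} = \frac{11 + L}{-18 - \frac{40}{9}} = \frac{11 + L}{- \frac{202}{9}} = \left(11 + L\right) \left(- \frac{9}{202}\right) = - \frac{99}{202} - \frac{9 L}{202}$)
$Z^{2}{\left(H{\left(2,-4 \right)},v \right)} = \left(- \frac{99}{202} - - \frac{108}{101}\right)^{2} = \left(- \frac{99}{202} + \frac{108}{101}\right)^{2} = \left(\frac{117}{202}\right)^{2} = \frac{13689}{40804}$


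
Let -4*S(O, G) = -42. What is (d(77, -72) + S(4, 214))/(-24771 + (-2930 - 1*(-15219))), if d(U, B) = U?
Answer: -175/24964 ≈ -0.0070101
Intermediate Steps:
S(O, G) = 21/2 (S(O, G) = -1/4*(-42) = 21/2)
(d(77, -72) + S(4, 214))/(-24771 + (-2930 - 1*(-15219))) = (77 + 21/2)/(-24771 + (-2930 - 1*(-15219))) = 175/(2*(-24771 + (-2930 + 15219))) = 175/(2*(-24771 + 12289)) = (175/2)/(-12482) = (175/2)*(-1/12482) = -175/24964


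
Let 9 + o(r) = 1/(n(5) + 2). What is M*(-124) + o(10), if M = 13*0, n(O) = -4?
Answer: -19/2 ≈ -9.5000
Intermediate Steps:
M = 0
o(r) = -19/2 (o(r) = -9 + 1/(-4 + 2) = -9 + 1/(-2) = -9 - ½ = -19/2)
M*(-124) + o(10) = 0*(-124) - 19/2 = 0 - 19/2 = -19/2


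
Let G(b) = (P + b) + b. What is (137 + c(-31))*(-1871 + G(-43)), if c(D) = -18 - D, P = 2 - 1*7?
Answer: -294300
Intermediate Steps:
P = -5 (P = 2 - 7 = -5)
G(b) = -5 + 2*b (G(b) = (-5 + b) + b = -5 + 2*b)
(137 + c(-31))*(-1871 + G(-43)) = (137 + (-18 - 1*(-31)))*(-1871 + (-5 + 2*(-43))) = (137 + (-18 + 31))*(-1871 + (-5 - 86)) = (137 + 13)*(-1871 - 91) = 150*(-1962) = -294300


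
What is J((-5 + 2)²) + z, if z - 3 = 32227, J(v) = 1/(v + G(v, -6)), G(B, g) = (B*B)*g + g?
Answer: 15567089/483 ≈ 32230.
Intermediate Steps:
G(B, g) = g + g*B² (G(B, g) = B²*g + g = g*B² + g = g + g*B²)
J(v) = 1/(-6 + v - 6*v²) (J(v) = 1/(v - 6*(1 + v²)) = 1/(v + (-6 - 6*v²)) = 1/(-6 + v - 6*v²))
z = 32230 (z = 3 + 32227 = 32230)
J((-5 + 2)²) + z = 1/(-6 + (-5 + 2)² - 6*(-5 + 2)⁴) + 32230 = 1/(-6 + (-3)² - 6*((-3)²)²) + 32230 = 1/(-6 + 9 - 6*9²) + 32230 = 1/(-6 + 9 - 6*81) + 32230 = 1/(-6 + 9 - 486) + 32230 = 1/(-483) + 32230 = -1/483 + 32230 = 15567089/483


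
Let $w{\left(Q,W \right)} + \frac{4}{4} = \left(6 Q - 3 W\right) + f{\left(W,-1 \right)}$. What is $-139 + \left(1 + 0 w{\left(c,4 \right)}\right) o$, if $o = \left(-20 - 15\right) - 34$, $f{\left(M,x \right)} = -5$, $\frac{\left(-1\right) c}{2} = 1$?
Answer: $-208$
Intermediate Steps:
$c = -2$ ($c = \left(-2\right) 1 = -2$)
$o = -69$ ($o = -35 - 34 = -69$)
$w{\left(Q,W \right)} = -6 - 3 W + 6 Q$ ($w{\left(Q,W \right)} = -1 - \left(5 - 6 Q + 3 W\right) = -6 - 3 W + 6 Q$)
$-139 + \left(1 + 0 w{\left(c,4 \right)}\right) o = -139 + \left(1 + 0 \left(-6 - 12 + 6 \left(-2\right)\right)\right) \left(-69\right) = -139 + \left(1 + 0 \left(-6 - 12 - 12\right)\right) \left(-69\right) = -139 + \left(1 + 0 \left(-30\right)\right) \left(-69\right) = -139 + \left(1 + 0\right) \left(-69\right) = -139 + 1 \left(-69\right) = -139 - 69 = -208$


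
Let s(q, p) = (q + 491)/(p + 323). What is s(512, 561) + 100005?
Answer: 5200319/52 ≈ 1.0001e+5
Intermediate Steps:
s(q, p) = (491 + q)/(323 + p)
s(512, 561) + 100005 = (491 + 512)/(323 + 561) + 100005 = 1003/884 + 100005 = (1/884)*1003 + 100005 = 59/52 + 100005 = 5200319/52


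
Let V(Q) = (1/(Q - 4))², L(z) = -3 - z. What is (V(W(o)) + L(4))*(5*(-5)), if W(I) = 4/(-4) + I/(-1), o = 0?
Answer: 174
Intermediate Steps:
W(I) = -1 - I (W(I) = 4*(-¼) + I*(-1) = -1 - I)
V(Q) = (-4 + Q)⁻² (V(Q) = (1/(-4 + Q))² = (-4 + Q)⁻²)
(V(W(o)) + L(4))*(5*(-5)) = ((-4 + (-1 - 1*0))⁻² + (-3 - 1*4))*(5*(-5)) = ((-4 + (-1 + 0))⁻² + (-3 - 4))*(-25) = ((-4 - 1)⁻² - 7)*(-25) = ((-5)⁻² - 7)*(-25) = (1/25 - 7)*(-25) = -174/25*(-25) = 174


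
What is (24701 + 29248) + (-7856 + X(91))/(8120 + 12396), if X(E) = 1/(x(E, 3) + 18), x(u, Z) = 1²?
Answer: 21029386733/389804 ≈ 53949.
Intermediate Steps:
x(u, Z) = 1
X(E) = 1/19 (X(E) = 1/(1 + 18) = 1/19)
(24701 + 29248) + (-7856 + X(91))/(8120 + 12396) = (24701 + 29248) + (-7856 + 1/19)/(8120 + 12396) = 53949 - 149263/19/20516 = 53949 - 149263/19*1/20516 = 53949 - 149263/389804 = 21029386733/389804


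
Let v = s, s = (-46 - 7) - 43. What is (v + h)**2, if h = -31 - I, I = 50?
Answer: 31329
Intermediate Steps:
h = -81 (h = -31 - 1*50 = -31 - 50 = -81)
s = -96 (s = -53 - 43 = -96)
v = -96
(v + h)**2 = (-96 - 81)**2 = (-177)**2 = 31329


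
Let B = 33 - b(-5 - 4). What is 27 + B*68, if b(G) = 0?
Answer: 2271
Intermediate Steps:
B = 33 (B = 33 - 1*0 = 33 + 0 = 33)
27 + B*68 = 27 + 33*68 = 27 + 2244 = 2271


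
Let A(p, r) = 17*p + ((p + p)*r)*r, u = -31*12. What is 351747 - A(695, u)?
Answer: -192013828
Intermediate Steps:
u = -372
A(p, r) = 17*p + 2*p*r**2 (A(p, r) = 17*p + ((2*p)*r)*r = 17*p + (2*p*r)*r = 17*p + 2*p*r**2)
351747 - A(695, u) = 351747 - 695*(17 + 2*(-372)**2) = 351747 - 695*(17 + 2*138384) = 351747 - 695*(17 + 276768) = 351747 - 695*276785 = 351747 - 1*192365575 = 351747 - 192365575 = -192013828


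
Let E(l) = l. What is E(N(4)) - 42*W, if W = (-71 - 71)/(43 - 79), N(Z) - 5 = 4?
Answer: -470/3 ≈ -156.67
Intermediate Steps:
N(Z) = 9 (N(Z) = 5 + 4 = 9)
W = 71/18 (W = -142/(-36) = -142*(-1/36) = 71/18 ≈ 3.9444)
E(N(4)) - 42*W = 9 - 42*71/18 = 9 - 497/3 = -470/3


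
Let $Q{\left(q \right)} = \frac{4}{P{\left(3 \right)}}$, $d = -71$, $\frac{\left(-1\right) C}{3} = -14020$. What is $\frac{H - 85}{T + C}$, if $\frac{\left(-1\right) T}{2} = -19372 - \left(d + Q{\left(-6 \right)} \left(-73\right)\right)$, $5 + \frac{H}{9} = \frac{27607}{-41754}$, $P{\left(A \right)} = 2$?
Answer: $- \frac{1892161}{1118589660} \approx -0.0016916$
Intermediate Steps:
$C = 42060$ ($C = \left(-3\right) \left(-14020\right) = 42060$)
$H = - \frac{709131}{13918}$ ($H = -45 + 9 \frac{27607}{-41754} = -45 + 9 \cdot 27607 \left(- \frac{1}{41754}\right) = -45 + 9 \left(- \frac{27607}{41754}\right) = -45 - \frac{82821}{13918} = - \frac{709131}{13918} \approx -50.951$)
$Q{\left(q \right)} = 2$ ($Q{\left(q \right)} = \frac{4}{2} = 4 \cdot \frac{1}{2} = 2$)
$T = 38310$ ($T = - 2 \left(-19372 - \left(-71 + 2 \left(-73\right)\right)\right) = - 2 \left(-19372 - \left(-71 - 146\right)\right) = - 2 \left(-19372 - -217\right) = - 2 \left(-19372 + 217\right) = \left(-2\right) \left(-19155\right) = 38310$)
$\frac{H - 85}{T + C} = \frac{- \frac{709131}{13918} - 85}{38310 + 42060} = - \frac{1892161}{13918 \cdot 80370} = \left(- \frac{1892161}{13918}\right) \frac{1}{80370} = - \frac{1892161}{1118589660}$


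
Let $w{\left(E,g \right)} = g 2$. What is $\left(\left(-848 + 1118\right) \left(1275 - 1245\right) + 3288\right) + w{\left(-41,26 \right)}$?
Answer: $11440$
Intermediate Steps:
$w{\left(E,g \right)} = 2 g$
$\left(\left(-848 + 1118\right) \left(1275 - 1245\right) + 3288\right) + w{\left(-41,26 \right)} = \left(\left(-848 + 1118\right) \left(1275 - 1245\right) + 3288\right) + 2 \cdot 26 = \left(270 \cdot 30 + 3288\right) + 52 = \left(8100 + 3288\right) + 52 = 11388 + 52 = 11440$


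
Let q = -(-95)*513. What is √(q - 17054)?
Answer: √31681 ≈ 177.99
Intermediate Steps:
q = 48735 (q = -1*(-48735) = 48735)
√(q - 17054) = √(48735 - 17054) = √31681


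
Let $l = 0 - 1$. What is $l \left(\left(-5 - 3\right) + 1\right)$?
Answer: $7$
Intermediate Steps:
$l = -1$ ($l = 0 - 1 = -1$)
$l \left(\left(-5 - 3\right) + 1\right) = - (\left(-5 - 3\right) + 1) = - (-8 + 1) = \left(-1\right) \left(-7\right) = 7$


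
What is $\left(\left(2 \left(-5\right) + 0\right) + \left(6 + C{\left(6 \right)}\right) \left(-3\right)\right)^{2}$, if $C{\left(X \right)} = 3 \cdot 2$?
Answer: $2116$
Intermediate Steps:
$C{\left(X \right)} = 6$
$\left(\left(2 \left(-5\right) + 0\right) + \left(6 + C{\left(6 \right)}\right) \left(-3\right)\right)^{2} = \left(\left(2 \left(-5\right) + 0\right) + \left(6 + 6\right) \left(-3\right)\right)^{2} = \left(\left(-10 + 0\right) + 12 \left(-3\right)\right)^{2} = \left(-10 - 36\right)^{2} = \left(-46\right)^{2} = 2116$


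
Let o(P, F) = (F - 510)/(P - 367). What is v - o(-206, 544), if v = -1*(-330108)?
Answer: 189151918/573 ≈ 3.3011e+5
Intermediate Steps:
o(P, F) = (-510 + F)/(-367 + P)
v = 330108
v - o(-206, 544) = 330108 - (-510 + 544)/(-367 - 206) = 330108 - 34/(-573) = 330108 - (-1)*34/573 = 330108 - 1*(-34/573) = 330108 + 34/573 = 189151918/573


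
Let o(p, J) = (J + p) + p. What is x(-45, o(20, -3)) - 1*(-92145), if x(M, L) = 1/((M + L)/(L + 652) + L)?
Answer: 2348316014/25485 ≈ 92145.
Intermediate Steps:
o(p, J) = J + 2*p
x(M, L) = 1/(L + (L + M)/(652 + L)) (x(M, L) = 1/((L + M)/(652 + L) + L) = 1/(L + (L + M)/(652 + L)))
x(-45, o(20, -3)) - 1*(-92145) = (652 + (-3 + 2*20))/(-45 + (-3 + 2*20)**2 + 653*(-3 + 2*20)) - 1*(-92145) = (652 + (-3 + 40))/(-45 + (-3 + 40)**2 + 653*(-3 + 40)) + 92145 = (652 + 37)/(-45 + 37**2 + 653*37) + 92145 = 689/(-45 + 1369 + 24161) + 92145 = 689/25485 + 92145 = 2348316014/25485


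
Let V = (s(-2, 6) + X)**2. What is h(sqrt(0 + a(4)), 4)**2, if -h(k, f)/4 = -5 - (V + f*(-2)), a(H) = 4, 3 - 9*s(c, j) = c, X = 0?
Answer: 760384/6561 ≈ 115.89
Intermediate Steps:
s(c, j) = 1/3 - c/9
V = 25/81 (V = ((1/3 - 1/9*(-2)) + 0)**2 = ((1/3 + 2/9) + 0)**2 = (5/9 + 0)**2 = (5/9)**2 = 25/81 ≈ 0.30864)
h(k, f) = 1720/81 - 8*f (h(k, f) = -4*(-5 - (25/81 + f*(-2))) = -4*(-5 - (25/81 - 2*f)) = -4*(-5 + (-25/81 + 2*f)) = -4*(-430/81 + 2*f) = 1720/81 - 8*f)
h(sqrt(0 + a(4)), 4)**2 = (1720/81 - 8*4)**2 = (1720/81 - 32)**2 = (-872/81)**2 = 760384/6561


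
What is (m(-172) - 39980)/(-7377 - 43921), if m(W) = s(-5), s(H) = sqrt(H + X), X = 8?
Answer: 19990/25649 - sqrt(3)/51298 ≈ 0.77933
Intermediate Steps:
s(H) = sqrt(8 + H) (s(H) = sqrt(H + 8) = sqrt(8 + H))
m(W) = sqrt(3) (m(W) = sqrt(8 - 5) = sqrt(3))
(m(-172) - 39980)/(-7377 - 43921) = (sqrt(3) - 39980)/(-7377 - 43921) = (-39980 + sqrt(3))/(-51298) = (-39980 + sqrt(3))*(-1/51298) = 19990/25649 - sqrt(3)/51298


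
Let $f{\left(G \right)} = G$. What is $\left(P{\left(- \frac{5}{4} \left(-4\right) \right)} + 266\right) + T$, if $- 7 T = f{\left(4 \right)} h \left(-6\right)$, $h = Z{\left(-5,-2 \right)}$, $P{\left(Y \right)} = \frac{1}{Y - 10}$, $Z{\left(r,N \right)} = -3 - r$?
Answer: $\frac{9543}{35} \approx 272.66$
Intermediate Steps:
$P{\left(Y \right)} = \frac{1}{-10 + Y}$
$h = 2$ ($h = -3 - -5 = -3 + 5 = 2$)
$T = \frac{48}{7}$ ($T = - \frac{4 \cdot 2 \left(-6\right)}{7} = - \frac{8 \left(-6\right)}{7} = \left(- \frac{1}{7}\right) \left(-48\right) = \frac{48}{7} \approx 6.8571$)
$\left(P{\left(- \frac{5}{4} \left(-4\right) \right)} + 266\right) + T = \left(\frac{1}{-10 + - \frac{5}{4} \left(-4\right)} + 266\right) + \frac{48}{7} = \left(\frac{1}{-10 + \left(-5\right) \frac{1}{4} \left(-4\right)} + 266\right) + \frac{48}{7} = \left(\frac{1}{-10 - -5} + 266\right) + \frac{48}{7} = \left(\frac{1}{-10 + 5} + 266\right) + \frac{48}{7} = \left(\frac{1}{-5} + 266\right) + \frac{48}{7} = \left(- \frac{1}{5} + 266\right) + \frac{48}{7} = \frac{1329}{5} + \frac{48}{7} = \frac{9543}{35}$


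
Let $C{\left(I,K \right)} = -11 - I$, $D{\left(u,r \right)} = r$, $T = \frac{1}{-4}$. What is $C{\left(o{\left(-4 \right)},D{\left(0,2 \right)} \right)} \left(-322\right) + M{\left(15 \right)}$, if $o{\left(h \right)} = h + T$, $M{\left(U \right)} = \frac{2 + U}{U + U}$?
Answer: $\frac{32611}{15} \approx 2174.1$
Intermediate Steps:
$T = - \frac{1}{4} \approx -0.25$
$M{\left(U \right)} = \frac{2 + U}{2 U}$
$o{\left(h \right)} = - \frac{1}{4} + h$ ($o{\left(h \right)} = h - \frac{1}{4} = - \frac{1}{4} + h$)
$C{\left(o{\left(-4 \right)},D{\left(0,2 \right)} \right)} \left(-322\right) + M{\left(15 \right)} = \left(-11 - \left(- \frac{1}{4} - 4\right)\right) \left(-322\right) + \frac{2 + 15}{2 \cdot 15} = \left(-11 - - \frac{17}{4}\right) \left(-322\right) + \frac{1}{2} \cdot \frac{1}{15} \cdot 17 = \left(-11 + \frac{17}{4}\right) \left(-322\right) + \frac{17}{30} = \left(- \frac{27}{4}\right) \left(-322\right) + \frac{17}{30} = \frac{4347}{2} + \frac{17}{30} = \frac{32611}{15}$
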